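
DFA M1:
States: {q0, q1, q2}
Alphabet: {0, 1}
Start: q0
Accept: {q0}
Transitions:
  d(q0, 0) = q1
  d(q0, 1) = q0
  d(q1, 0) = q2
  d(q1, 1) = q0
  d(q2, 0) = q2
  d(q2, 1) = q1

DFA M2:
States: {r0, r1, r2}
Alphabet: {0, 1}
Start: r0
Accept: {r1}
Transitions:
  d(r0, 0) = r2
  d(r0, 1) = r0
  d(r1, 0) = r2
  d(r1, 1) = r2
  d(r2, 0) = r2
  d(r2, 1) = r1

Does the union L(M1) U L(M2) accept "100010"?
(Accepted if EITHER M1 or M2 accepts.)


M1: final=q2 accepted=False
M2: final=r2 accepted=False

No, union rejects (neither accepts)


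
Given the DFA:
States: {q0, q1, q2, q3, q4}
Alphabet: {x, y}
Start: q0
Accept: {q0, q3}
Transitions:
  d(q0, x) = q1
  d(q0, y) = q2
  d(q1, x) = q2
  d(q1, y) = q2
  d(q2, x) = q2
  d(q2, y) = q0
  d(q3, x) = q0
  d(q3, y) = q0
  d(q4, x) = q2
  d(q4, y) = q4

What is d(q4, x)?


Looking up transition d(q4, x)

q2


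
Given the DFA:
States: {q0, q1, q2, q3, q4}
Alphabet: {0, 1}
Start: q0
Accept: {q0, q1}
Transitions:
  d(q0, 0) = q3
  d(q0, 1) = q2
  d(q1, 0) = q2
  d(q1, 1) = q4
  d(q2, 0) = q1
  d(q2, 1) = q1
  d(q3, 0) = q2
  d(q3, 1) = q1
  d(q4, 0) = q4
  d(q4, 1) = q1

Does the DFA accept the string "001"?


Trace: q0 -> q3 -> q2 -> q1
Final state: q1
Accept states: {q0, q1}

Yes, accepted (final state q1 is an accept state)


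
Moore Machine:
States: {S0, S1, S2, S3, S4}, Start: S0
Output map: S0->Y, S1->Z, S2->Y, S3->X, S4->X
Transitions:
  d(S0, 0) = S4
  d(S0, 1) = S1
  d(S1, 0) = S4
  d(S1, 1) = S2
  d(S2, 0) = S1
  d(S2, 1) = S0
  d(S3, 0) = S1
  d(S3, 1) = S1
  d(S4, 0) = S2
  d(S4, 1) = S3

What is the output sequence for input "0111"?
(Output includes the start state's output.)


Start: S0 (output Y)
  --0--> S4 (output X)
  --1--> S3 (output X)
  --1--> S1 (output Z)
  --1--> S2 (output Y)

"YXXZY"


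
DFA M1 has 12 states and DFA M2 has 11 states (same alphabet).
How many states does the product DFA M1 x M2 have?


Product construction pairs every M1 state with every M2 state.
12 * 11 = 132

132


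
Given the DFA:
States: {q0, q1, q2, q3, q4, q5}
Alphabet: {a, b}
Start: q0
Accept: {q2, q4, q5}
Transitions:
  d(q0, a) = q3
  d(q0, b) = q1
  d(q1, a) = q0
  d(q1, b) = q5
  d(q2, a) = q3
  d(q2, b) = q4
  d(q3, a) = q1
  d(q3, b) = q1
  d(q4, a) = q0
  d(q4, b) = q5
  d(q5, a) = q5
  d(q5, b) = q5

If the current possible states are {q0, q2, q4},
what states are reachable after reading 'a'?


Apply transition on 'a' from each current state:
  d(q0, a) = q3
  d(q2, a) = q3
  d(q4, a) = q0

{q0, q3}


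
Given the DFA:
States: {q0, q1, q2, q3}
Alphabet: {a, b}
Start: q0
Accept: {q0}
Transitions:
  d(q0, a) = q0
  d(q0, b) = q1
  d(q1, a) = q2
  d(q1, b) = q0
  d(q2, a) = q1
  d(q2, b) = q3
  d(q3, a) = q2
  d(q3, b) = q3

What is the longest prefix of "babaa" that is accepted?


Run the DFA, marking each prefix where the state is accepting:
  "" -> q0 [accept]
  "b" -> q1 [reject]
  "ba" -> q2 [reject]
  "bab" -> q3 [reject]
  "baba" -> q2 [reject]
  "babaa" -> q1 [reject]

""


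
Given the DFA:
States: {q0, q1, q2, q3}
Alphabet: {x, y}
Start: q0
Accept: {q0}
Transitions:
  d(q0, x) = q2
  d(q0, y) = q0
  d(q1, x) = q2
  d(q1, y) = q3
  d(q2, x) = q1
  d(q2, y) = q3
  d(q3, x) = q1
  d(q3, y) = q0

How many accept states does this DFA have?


Accept states listed: {q0}
Counting: q0(1)

1


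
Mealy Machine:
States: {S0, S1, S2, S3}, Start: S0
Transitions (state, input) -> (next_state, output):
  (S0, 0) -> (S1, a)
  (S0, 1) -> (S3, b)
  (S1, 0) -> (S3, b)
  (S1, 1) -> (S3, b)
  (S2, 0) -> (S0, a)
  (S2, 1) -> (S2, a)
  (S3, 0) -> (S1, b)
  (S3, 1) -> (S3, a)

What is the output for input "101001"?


Step-by-step:
  (S0, 1) -> (S3, b)
  (S3, 0) -> (S1, b)
  (S1, 1) -> (S3, b)
  (S3, 0) -> (S1, b)
  (S1, 0) -> (S3, b)
  (S3, 1) -> (S3, a)

"bbbbba"


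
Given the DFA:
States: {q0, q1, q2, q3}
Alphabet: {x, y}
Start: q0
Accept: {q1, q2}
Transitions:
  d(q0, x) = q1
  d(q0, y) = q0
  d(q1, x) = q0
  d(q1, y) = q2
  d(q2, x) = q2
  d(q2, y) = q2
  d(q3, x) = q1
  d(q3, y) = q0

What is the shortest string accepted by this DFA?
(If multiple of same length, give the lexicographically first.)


BFS by string length (lex-first path to each state shown):
  len 0: q0<-""
  len 1: q0<-"y", q1<-"x"
Found accept state at length 1.

"x"


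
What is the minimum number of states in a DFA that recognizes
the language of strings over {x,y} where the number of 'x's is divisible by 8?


States track (count of 'x') mod 8.
Need 8 states: one per remainder 0..7; accept = remainder 0.

8


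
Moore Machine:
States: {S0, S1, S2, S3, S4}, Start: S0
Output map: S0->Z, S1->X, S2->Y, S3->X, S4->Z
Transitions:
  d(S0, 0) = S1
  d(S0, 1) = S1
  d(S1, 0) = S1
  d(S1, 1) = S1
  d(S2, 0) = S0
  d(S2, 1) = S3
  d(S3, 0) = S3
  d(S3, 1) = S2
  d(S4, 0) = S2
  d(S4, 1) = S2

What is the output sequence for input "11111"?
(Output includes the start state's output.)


Start: S0 (output Z)
  --1--> S1 (output X)
  --1--> S1 (output X)
  --1--> S1 (output X)
  --1--> S1 (output X)
  --1--> S1 (output X)

"ZXXXXX"


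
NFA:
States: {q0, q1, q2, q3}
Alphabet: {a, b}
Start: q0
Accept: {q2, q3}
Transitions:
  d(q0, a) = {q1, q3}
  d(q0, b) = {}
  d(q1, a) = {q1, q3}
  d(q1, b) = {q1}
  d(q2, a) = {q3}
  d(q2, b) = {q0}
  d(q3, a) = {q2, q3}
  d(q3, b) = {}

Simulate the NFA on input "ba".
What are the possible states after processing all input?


Start: {q0}
  --b--> {}
  --a--> {}

{} (empty set, no valid transitions)


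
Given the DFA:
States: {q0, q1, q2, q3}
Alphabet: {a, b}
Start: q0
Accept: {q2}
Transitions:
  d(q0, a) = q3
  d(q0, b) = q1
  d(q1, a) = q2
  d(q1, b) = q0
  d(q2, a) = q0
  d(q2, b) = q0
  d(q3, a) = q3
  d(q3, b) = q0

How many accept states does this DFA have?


Accept states listed: {q2}
Counting: q2(1)

1


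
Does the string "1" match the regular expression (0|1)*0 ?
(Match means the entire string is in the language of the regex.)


|string| = 1; first = '1'; last = '1'

No, "1" does not match (0|1)*0


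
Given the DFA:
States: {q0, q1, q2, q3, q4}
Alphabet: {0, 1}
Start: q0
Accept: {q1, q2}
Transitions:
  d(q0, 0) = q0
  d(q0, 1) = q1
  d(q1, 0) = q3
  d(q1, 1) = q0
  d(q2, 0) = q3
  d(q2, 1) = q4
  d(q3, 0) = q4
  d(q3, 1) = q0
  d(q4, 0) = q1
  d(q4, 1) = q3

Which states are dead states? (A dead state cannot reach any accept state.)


Forward reachability from each state:
  q0 -> reaches accept state q1 (live)
  q1 -> reaches accept state q1 (live)
  q2 -> reaches accept state q1 (live)
  q3 -> reaches accept state q1 (live)
  q4 -> reaches accept state q1 (live)

None (all states can reach an accept state)


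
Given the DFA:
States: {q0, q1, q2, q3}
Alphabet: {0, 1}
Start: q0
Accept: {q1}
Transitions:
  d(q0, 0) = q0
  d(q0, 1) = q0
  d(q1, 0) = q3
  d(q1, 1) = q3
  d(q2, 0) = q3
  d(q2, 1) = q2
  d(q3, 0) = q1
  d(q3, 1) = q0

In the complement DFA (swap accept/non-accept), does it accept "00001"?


Trace: q0 -> q0 -> q0 -> q0 -> q0 -> q0
Final: q0
Original accept: {q1}
Complement: q0 is not in original accept

Yes, complement accepts (original rejects)


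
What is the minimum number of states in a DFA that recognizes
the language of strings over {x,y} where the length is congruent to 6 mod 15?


States track (length) mod 15.
Need 15 states: one per remainder 0..14; accept = remainder 6.

15


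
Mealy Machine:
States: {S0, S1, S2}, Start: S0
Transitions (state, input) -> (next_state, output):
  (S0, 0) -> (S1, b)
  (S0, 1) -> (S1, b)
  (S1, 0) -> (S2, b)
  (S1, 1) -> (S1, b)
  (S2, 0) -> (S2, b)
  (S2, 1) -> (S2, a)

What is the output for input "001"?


Step-by-step:
  (S0, 0) -> (S1, b)
  (S1, 0) -> (S2, b)
  (S2, 1) -> (S2, a)

"bba"


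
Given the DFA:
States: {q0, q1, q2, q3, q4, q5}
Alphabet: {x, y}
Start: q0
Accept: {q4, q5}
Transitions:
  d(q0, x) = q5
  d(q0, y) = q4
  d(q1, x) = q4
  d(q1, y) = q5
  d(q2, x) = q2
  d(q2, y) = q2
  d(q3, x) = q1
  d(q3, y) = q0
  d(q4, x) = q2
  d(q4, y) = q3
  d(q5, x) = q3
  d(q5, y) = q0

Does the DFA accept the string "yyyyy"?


Trace: q0 -> q4 -> q3 -> q0 -> q4 -> q3
Final state: q3
Accept states: {q4, q5}

No, rejected (final state q3 is not an accept state)


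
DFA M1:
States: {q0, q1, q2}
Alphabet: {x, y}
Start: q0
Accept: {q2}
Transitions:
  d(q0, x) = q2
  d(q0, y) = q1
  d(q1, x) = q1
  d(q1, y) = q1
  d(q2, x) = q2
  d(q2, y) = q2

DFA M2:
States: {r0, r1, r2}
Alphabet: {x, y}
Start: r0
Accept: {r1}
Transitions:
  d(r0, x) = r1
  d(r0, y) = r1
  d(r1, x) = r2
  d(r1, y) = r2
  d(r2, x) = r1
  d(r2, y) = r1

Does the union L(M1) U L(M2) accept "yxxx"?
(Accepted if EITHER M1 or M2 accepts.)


M1: final=q1 accepted=False
M2: final=r2 accepted=False

No, union rejects (neither accepts)


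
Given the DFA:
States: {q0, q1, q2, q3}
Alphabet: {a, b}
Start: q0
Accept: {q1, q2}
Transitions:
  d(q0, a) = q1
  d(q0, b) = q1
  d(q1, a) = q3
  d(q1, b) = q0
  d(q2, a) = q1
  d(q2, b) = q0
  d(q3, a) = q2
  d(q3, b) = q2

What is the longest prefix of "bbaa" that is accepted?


Run the DFA, marking each prefix where the state is accepting:
  "" -> q0 [reject]
  "b" -> q1 [accept]
  "bb" -> q0 [reject]
  "bba" -> q1 [accept]
  "bbaa" -> q3 [reject]

"bba"


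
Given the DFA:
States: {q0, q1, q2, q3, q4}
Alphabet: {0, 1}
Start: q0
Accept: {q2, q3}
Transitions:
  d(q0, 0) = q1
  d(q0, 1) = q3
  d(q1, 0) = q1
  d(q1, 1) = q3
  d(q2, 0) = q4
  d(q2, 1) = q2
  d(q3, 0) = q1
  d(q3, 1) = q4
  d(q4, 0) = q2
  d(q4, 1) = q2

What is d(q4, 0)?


Looking up transition d(q4, 0)

q2


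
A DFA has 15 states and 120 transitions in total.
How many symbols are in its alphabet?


Each state has exactly one transition per symbol.
|alphabet| = transitions / states = 120 / 15 = 8

8


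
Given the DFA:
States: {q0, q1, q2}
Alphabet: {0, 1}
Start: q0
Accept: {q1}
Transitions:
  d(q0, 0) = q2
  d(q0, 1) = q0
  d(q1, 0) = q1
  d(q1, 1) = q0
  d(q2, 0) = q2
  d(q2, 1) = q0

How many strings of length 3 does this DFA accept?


Enumerating all length-3 strings:
  "000" -> q2 [reject]
  "001" -> q0 [reject]
  "010" -> q2 [reject]
  "011" -> q0 [reject]
  "100" -> q2 [reject]
  "101" -> q0 [reject]
  "110" -> q2 [reject]
  "111" -> q0 [reject]

0 out of 8


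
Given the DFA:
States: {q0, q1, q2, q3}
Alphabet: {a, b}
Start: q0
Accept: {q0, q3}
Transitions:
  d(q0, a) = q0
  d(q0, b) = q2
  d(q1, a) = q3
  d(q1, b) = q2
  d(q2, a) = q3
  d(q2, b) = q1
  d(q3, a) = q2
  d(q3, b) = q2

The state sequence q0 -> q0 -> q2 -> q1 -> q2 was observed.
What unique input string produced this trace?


Trace back each transition to find the symbol:
  q0 --[a]--> q0
  q0 --[b]--> q2
  q2 --[b]--> q1
  q1 --[b]--> q2

"abbb"


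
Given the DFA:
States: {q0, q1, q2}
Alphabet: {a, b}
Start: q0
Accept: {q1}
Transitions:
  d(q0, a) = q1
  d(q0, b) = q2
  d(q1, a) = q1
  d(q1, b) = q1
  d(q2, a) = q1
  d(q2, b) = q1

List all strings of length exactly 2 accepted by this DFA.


All strings of length 2: 4 total
Accepted: 4

"aa", "ab", "ba", "bb"


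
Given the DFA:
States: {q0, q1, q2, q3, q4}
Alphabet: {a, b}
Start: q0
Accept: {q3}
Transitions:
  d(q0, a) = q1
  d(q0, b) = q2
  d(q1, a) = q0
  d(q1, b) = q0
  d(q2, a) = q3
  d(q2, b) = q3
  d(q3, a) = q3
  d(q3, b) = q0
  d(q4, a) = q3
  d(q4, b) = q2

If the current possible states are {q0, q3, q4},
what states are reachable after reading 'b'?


Apply transition on 'b' from each current state:
  d(q0, b) = q2
  d(q3, b) = q0
  d(q4, b) = q2

{q0, q2}


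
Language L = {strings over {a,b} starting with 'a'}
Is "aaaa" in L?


first symbol = 'a'

Yes, "aaaa" is in L


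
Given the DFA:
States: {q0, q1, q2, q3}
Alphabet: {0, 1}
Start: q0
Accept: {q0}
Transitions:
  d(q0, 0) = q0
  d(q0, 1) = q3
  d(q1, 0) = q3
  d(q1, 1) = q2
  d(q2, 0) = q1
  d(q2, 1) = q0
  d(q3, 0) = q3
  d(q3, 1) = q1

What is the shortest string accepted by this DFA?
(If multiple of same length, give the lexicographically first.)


BFS by string length (lex-first path to each state shown):
  len 0: q0<-""
Found accept state at length 0.

"" (empty string)


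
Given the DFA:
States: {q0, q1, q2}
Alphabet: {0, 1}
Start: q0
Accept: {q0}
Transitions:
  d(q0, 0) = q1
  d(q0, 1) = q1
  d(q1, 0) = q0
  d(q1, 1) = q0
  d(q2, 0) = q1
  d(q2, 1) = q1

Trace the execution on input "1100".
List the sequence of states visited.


Input: 1100
d(q0, 1) = q1
d(q1, 1) = q0
d(q0, 0) = q1
d(q1, 0) = q0


q0 -> q1 -> q0 -> q1 -> q0


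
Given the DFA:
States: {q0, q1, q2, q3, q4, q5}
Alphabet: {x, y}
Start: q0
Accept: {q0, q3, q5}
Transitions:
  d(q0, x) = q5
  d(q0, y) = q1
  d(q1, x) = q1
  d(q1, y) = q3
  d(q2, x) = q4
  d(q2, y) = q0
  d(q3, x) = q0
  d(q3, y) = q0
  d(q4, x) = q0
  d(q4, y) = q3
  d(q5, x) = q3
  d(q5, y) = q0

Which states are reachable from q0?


BFS from q0:
  layer 0: {q0}
  layer 1: {q1, q5}
  layer 2: {q3}

{q0, q1, q3, q5}


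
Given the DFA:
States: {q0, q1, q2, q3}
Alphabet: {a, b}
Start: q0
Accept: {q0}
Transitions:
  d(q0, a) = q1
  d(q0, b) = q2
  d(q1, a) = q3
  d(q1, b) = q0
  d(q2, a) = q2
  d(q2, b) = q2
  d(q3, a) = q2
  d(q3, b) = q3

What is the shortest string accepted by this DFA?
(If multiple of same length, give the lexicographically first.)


BFS by string length (lex-first path to each state shown):
  len 0: q0<-""
Found accept state at length 0.

"" (empty string)


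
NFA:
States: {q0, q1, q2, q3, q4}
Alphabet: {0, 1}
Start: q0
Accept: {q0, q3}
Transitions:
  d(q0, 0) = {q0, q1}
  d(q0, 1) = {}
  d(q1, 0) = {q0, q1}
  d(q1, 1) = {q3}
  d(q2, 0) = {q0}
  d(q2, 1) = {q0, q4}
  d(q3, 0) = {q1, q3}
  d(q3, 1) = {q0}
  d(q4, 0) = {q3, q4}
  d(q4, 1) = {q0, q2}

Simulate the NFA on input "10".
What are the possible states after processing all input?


Start: {q0}
  --1--> {}
  --0--> {}

{} (empty set, no valid transitions)


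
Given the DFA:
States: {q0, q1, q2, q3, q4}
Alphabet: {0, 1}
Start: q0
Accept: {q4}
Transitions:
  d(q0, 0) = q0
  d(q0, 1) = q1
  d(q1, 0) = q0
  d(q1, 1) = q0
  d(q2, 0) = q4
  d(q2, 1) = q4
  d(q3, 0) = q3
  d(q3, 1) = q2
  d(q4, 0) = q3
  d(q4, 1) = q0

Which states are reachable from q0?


BFS from q0:
  layer 0: {q0}
  layer 1: {q1}

{q0, q1}


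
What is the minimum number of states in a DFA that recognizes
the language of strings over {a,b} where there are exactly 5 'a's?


States: count = 0, 1, ..., 5 (that's 6 states), plus a dead state for count > 5.
Total: 6 + 1 = 7. Accept = count-5 state.

7


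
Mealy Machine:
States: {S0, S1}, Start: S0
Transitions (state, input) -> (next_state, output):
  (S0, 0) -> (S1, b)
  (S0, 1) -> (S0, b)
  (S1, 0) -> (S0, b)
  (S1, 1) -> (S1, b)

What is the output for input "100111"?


Step-by-step:
  (S0, 1) -> (S0, b)
  (S0, 0) -> (S1, b)
  (S1, 0) -> (S0, b)
  (S0, 1) -> (S0, b)
  (S0, 1) -> (S0, b)
  (S0, 1) -> (S0, b)

"bbbbbb"


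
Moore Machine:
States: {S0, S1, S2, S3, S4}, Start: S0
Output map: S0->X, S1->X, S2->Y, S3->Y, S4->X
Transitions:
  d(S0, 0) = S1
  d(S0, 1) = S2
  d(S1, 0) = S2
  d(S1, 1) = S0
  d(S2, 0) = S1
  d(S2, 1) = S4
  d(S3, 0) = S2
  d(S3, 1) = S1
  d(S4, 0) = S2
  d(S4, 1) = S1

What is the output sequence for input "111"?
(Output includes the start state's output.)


Start: S0 (output X)
  --1--> S2 (output Y)
  --1--> S4 (output X)
  --1--> S1 (output X)

"XYXX"


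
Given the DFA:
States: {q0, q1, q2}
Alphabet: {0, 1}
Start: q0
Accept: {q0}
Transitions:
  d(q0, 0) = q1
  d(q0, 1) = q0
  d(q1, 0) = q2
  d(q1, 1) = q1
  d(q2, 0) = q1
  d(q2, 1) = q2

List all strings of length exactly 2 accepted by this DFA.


All strings of length 2: 4 total
Accepted: 1

"11"


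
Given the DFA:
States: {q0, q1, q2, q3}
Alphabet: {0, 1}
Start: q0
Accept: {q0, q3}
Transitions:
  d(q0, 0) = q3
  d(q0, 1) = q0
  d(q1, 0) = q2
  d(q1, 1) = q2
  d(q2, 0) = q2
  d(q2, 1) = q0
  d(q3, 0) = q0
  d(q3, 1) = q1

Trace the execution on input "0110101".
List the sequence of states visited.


Input: 0110101
d(q0, 0) = q3
d(q3, 1) = q1
d(q1, 1) = q2
d(q2, 0) = q2
d(q2, 1) = q0
d(q0, 0) = q3
d(q3, 1) = q1


q0 -> q3 -> q1 -> q2 -> q2 -> q0 -> q3 -> q1


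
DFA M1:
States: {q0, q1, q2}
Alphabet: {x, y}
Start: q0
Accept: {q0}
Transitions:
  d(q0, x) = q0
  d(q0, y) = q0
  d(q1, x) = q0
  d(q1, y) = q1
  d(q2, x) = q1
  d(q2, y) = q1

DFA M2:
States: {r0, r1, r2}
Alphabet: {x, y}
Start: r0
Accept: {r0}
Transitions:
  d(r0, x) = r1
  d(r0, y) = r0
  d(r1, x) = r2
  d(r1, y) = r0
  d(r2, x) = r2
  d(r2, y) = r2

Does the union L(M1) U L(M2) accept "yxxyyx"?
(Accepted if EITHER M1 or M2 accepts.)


M1: final=q0 accepted=True
M2: final=r2 accepted=False

Yes, union accepts


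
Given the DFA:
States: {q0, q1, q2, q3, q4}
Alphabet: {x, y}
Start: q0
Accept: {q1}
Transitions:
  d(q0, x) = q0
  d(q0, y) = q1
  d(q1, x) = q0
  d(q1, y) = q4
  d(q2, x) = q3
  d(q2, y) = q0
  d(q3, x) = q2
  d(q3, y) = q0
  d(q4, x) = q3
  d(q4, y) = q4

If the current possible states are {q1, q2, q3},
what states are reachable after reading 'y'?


Apply transition on 'y' from each current state:
  d(q1, y) = q4
  d(q2, y) = q0
  d(q3, y) = q0

{q0, q4}


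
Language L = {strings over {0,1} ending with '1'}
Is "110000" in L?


last symbol = '0'

No, "110000" is not in L


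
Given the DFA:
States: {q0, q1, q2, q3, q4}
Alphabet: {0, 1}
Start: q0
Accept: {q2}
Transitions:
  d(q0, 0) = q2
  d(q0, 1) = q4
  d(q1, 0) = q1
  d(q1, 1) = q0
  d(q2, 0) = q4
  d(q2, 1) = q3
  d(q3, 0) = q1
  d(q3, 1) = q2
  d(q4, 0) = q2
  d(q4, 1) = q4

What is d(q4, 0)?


Looking up transition d(q4, 0)

q2


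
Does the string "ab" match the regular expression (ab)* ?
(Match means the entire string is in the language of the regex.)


|string| = 2; first = 'a'; last = 'b'

Yes, "ab" matches (ab)*


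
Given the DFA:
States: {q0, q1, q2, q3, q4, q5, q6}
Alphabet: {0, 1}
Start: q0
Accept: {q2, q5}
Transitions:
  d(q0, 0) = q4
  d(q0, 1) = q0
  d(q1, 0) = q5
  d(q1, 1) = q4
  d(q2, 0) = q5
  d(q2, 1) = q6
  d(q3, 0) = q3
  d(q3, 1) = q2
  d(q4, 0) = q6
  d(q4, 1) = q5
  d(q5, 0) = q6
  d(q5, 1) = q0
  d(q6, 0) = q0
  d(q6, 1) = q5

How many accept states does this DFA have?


Accept states listed: {q2, q5}
Counting: q2(1) q5(2)

2


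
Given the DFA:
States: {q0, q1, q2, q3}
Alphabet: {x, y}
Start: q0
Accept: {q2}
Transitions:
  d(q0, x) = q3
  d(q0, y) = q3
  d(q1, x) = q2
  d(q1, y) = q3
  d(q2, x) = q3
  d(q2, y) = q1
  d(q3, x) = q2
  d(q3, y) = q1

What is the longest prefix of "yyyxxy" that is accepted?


Run the DFA, marking each prefix where the state is accepting:
  "" -> q0 [reject]
  "y" -> q3 [reject]
  "yy" -> q1 [reject]
  "yyy" -> q3 [reject]
  "yyyx" -> q2 [accept]
  "yyyxx" -> q3 [reject]
  "yyyxxy" -> q1 [reject]

"yyyx"


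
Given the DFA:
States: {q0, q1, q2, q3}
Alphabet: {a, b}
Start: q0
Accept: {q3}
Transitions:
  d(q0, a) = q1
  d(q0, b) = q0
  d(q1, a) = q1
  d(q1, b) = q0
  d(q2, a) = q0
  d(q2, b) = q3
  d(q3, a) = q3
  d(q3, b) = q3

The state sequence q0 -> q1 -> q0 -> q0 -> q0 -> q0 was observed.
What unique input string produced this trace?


Trace back each transition to find the symbol:
  q0 --[a]--> q1
  q1 --[b]--> q0
  q0 --[b]--> q0
  q0 --[b]--> q0
  q0 --[b]--> q0

"abbbb"


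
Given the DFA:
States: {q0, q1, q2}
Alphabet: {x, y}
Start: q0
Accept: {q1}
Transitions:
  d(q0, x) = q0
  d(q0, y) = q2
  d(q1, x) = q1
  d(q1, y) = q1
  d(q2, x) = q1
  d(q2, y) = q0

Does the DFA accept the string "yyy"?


Trace: q0 -> q2 -> q0 -> q2
Final state: q2
Accept states: {q1}

No, rejected (final state q2 is not an accept state)


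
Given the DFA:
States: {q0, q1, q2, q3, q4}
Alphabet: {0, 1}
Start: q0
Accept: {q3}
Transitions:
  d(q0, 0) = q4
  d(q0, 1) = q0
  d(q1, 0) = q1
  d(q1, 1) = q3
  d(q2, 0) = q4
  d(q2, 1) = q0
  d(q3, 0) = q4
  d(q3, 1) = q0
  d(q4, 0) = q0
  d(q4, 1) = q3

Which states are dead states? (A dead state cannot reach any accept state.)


Forward reachability from each state:
  q0 -> reaches accept state q3 (live)
  q1 -> reaches accept state q3 (live)
  q2 -> reaches accept state q3 (live)
  q3 -> reaches accept state q3 (live)
  q4 -> reaches accept state q3 (live)

None (all states can reach an accept state)


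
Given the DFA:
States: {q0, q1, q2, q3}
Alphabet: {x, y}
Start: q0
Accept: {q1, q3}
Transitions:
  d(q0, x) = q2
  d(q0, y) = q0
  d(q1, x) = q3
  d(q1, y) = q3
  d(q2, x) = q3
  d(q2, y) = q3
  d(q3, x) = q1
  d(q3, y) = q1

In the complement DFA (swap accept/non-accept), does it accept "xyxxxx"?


Trace: q0 -> q2 -> q3 -> q1 -> q3 -> q1 -> q3
Final: q3
Original accept: {q1, q3}
Complement: q3 is in original accept

No, complement rejects (original accepts)


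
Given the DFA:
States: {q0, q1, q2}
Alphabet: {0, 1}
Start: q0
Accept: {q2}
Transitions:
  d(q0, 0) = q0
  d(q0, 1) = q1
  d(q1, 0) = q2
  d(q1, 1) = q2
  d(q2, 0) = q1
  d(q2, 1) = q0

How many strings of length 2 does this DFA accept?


Enumerating all length-2 strings:
  "00" -> q0 [reject]
  "01" -> q1 [reject]
  "10" -> q2 [accept]
  "11" -> q2 [accept]

2 out of 4


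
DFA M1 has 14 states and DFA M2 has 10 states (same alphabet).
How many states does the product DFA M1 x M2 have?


Product construction pairs every M1 state with every M2 state.
14 * 10 = 140

140


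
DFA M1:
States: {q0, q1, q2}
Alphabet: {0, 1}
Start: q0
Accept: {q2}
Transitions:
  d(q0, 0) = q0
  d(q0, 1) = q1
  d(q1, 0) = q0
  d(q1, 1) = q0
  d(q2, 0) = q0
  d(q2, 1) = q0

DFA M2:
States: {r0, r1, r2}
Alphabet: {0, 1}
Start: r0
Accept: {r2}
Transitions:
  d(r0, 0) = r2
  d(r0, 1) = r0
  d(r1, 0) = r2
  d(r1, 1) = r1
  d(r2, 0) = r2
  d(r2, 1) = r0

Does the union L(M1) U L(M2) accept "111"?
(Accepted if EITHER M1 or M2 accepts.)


M1: final=q1 accepted=False
M2: final=r0 accepted=False

No, union rejects (neither accepts)


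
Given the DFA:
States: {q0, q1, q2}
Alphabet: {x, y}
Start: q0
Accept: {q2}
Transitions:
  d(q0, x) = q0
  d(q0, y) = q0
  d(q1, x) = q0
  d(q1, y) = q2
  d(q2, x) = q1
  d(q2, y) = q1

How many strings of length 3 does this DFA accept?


Enumerating all length-3 strings:
  "xxx" -> q0 [reject]
  "xxy" -> q0 [reject]
  "xyx" -> q0 [reject]
  "xyy" -> q0 [reject]
  "yxx" -> q0 [reject]
  "yxy" -> q0 [reject]
  "yyx" -> q0 [reject]
  "yyy" -> q0 [reject]

0 out of 8


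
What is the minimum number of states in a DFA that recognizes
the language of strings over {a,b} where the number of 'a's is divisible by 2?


States track (count of 'a') mod 2.
Need 2 states: one per remainder 0..1; accept = remainder 0.

2


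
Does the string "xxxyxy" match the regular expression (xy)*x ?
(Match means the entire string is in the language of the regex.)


|string| = 6; first = 'x'; last = 'y'

No, "xxxyxy" does not match (xy)*x


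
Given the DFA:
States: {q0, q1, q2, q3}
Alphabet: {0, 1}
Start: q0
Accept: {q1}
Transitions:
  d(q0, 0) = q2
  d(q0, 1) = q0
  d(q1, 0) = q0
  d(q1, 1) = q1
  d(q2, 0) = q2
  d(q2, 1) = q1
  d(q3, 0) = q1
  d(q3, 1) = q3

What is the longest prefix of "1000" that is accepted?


Run the DFA, marking each prefix where the state is accepting:
  "" -> q0 [reject]
  "1" -> q0 [reject]
  "10" -> q2 [reject]
  "100" -> q2 [reject]
  "1000" -> q2 [reject]

No prefix is accepted


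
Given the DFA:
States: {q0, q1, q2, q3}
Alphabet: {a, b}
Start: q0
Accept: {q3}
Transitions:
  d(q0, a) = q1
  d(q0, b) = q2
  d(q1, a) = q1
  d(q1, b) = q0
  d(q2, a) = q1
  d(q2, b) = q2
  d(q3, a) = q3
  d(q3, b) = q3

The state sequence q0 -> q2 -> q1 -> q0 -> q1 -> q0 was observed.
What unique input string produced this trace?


Trace back each transition to find the symbol:
  q0 --[b]--> q2
  q2 --[a]--> q1
  q1 --[b]--> q0
  q0 --[a]--> q1
  q1 --[b]--> q0

"babab"


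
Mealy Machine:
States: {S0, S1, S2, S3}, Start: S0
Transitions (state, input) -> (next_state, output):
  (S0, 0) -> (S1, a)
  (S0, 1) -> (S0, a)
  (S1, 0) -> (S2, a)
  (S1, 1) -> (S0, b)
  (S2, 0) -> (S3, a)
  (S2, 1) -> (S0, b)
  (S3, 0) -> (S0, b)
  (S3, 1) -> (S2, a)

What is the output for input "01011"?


Step-by-step:
  (S0, 0) -> (S1, a)
  (S1, 1) -> (S0, b)
  (S0, 0) -> (S1, a)
  (S1, 1) -> (S0, b)
  (S0, 1) -> (S0, a)

"ababa"


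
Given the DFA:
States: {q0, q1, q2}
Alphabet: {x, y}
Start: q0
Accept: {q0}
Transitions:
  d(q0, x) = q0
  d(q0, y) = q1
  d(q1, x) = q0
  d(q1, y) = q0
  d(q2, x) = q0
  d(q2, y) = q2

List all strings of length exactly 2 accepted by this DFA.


All strings of length 2: 4 total
Accepted: 3

"xx", "yx", "yy"


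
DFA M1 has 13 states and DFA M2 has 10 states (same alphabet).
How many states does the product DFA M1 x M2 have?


Product construction pairs every M1 state with every M2 state.
13 * 10 = 130

130


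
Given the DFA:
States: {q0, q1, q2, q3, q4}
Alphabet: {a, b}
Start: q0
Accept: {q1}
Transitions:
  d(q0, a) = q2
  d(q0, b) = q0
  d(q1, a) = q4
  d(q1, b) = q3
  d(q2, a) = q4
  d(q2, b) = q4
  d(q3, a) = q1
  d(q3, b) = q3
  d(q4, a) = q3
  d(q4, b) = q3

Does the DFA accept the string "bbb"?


Trace: q0 -> q0 -> q0 -> q0
Final state: q0
Accept states: {q1}

No, rejected (final state q0 is not an accept state)


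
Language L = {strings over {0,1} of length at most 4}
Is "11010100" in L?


length = 8

No, "11010100" is not in L


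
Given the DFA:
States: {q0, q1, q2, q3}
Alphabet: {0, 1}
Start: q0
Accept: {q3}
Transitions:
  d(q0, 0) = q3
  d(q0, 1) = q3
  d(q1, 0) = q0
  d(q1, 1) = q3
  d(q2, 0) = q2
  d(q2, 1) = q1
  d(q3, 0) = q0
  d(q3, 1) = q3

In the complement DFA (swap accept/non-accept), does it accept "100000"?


Trace: q0 -> q3 -> q0 -> q3 -> q0 -> q3 -> q0
Final: q0
Original accept: {q3}
Complement: q0 is not in original accept

Yes, complement accepts (original rejects)


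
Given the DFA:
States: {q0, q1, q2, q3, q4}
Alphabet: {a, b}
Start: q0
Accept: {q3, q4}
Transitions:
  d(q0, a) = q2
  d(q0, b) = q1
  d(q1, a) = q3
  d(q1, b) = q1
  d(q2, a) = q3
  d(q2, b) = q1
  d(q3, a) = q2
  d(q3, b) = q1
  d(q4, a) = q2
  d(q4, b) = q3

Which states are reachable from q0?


BFS from q0:
  layer 0: {q0}
  layer 1: {q1, q2}
  layer 2: {q3}

{q0, q1, q2, q3}


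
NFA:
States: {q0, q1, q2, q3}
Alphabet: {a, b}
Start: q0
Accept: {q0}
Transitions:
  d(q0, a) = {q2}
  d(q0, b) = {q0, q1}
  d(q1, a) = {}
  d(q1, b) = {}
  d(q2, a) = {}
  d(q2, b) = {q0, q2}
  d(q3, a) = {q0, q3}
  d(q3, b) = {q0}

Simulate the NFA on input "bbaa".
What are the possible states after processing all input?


Start: {q0}
  --b--> {q0, q1}
  --b--> {q0, q1}
  --a--> {q2}
  --a--> {}

{} (empty set, no valid transitions)


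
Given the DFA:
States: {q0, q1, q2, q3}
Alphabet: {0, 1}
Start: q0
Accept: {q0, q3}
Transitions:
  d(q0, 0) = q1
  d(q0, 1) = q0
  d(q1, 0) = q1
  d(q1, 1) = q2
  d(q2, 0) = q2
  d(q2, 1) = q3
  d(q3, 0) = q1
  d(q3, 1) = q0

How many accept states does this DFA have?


Accept states listed: {q0, q3}
Counting: q0(1) q3(2)

2


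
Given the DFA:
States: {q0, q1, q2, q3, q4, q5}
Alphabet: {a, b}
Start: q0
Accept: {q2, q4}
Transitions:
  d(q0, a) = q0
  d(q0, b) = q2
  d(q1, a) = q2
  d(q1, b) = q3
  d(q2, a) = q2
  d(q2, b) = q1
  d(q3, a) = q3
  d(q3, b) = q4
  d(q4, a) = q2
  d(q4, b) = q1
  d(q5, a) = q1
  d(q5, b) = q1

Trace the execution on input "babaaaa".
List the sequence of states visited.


Input: babaaaa
d(q0, b) = q2
d(q2, a) = q2
d(q2, b) = q1
d(q1, a) = q2
d(q2, a) = q2
d(q2, a) = q2
d(q2, a) = q2


q0 -> q2 -> q2 -> q1 -> q2 -> q2 -> q2 -> q2


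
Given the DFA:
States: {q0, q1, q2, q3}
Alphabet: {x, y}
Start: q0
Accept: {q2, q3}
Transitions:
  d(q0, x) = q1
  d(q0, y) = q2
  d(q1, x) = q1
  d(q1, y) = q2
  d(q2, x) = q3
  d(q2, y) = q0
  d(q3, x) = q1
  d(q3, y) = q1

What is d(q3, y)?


Looking up transition d(q3, y)

q1


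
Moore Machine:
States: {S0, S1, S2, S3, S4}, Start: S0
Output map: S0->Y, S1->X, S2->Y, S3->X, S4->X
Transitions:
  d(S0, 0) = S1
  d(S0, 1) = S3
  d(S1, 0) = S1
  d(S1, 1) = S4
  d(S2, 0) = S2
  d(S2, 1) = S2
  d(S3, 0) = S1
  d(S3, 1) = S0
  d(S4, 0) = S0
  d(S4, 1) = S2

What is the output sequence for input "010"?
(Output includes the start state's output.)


Start: S0 (output Y)
  --0--> S1 (output X)
  --1--> S4 (output X)
  --0--> S0 (output Y)

"YXXY"


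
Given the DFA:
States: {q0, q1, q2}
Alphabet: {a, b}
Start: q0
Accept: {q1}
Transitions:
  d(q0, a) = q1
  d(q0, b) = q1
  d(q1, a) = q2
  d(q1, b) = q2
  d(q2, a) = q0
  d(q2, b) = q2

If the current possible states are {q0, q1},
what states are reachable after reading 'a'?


Apply transition on 'a' from each current state:
  d(q0, a) = q1
  d(q1, a) = q2

{q1, q2}


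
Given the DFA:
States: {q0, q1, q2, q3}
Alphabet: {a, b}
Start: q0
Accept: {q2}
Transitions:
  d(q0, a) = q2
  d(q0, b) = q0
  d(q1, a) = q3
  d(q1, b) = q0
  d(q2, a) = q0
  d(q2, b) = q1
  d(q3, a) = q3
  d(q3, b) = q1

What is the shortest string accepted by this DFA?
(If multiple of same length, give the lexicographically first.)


BFS by string length (lex-first path to each state shown):
  len 0: q0<-""
  len 1: q0<-"b", q2<-"a"
Found accept state at length 1.

"a"


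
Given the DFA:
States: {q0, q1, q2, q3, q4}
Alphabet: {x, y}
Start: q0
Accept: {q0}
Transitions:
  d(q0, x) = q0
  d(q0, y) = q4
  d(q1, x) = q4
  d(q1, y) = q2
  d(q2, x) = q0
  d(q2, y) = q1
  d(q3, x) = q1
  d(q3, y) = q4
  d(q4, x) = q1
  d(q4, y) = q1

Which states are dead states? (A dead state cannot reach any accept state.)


Forward reachability from each state:
  q0 -> reaches accept state q0 (live)
  q1 -> reaches accept state q0 (live)
  q2 -> reaches accept state q0 (live)
  q3 -> reaches accept state q0 (live)
  q4 -> reaches accept state q0 (live)

None (all states can reach an accept state)


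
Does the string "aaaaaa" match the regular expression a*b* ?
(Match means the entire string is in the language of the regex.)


|string| = 6; first = 'a'; last = 'a'

Yes, "aaaaaa" matches a*b*


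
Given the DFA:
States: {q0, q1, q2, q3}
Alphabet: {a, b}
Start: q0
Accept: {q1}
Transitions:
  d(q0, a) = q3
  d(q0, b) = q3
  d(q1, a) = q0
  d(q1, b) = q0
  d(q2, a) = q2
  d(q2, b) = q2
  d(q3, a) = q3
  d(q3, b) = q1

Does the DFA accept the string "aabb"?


Trace: q0 -> q3 -> q3 -> q1 -> q0
Final state: q0
Accept states: {q1}

No, rejected (final state q0 is not an accept state)


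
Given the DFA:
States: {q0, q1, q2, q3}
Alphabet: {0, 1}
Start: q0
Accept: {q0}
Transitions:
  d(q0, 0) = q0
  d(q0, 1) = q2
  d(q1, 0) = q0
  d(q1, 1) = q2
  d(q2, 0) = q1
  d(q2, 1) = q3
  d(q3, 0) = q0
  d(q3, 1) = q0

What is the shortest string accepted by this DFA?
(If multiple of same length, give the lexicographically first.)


BFS by string length (lex-first path to each state shown):
  len 0: q0<-""
Found accept state at length 0.

"" (empty string)


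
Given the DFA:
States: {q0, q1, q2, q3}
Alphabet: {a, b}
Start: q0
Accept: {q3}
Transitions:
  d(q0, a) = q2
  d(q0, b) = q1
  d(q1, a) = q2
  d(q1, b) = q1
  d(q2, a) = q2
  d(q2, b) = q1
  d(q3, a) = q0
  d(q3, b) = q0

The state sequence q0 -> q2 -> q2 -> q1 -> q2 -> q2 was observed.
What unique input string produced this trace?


Trace back each transition to find the symbol:
  q0 --[a]--> q2
  q2 --[a]--> q2
  q2 --[b]--> q1
  q1 --[a]--> q2
  q2 --[a]--> q2

"aabaa"


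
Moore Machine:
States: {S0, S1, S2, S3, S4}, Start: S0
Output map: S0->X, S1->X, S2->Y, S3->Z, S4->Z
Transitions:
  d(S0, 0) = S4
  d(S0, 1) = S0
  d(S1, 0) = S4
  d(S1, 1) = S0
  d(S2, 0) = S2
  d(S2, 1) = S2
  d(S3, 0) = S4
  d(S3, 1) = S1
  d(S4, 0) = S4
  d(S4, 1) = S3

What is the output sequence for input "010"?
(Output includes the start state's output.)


Start: S0 (output X)
  --0--> S4 (output Z)
  --1--> S3 (output Z)
  --0--> S4 (output Z)

"XZZZ"


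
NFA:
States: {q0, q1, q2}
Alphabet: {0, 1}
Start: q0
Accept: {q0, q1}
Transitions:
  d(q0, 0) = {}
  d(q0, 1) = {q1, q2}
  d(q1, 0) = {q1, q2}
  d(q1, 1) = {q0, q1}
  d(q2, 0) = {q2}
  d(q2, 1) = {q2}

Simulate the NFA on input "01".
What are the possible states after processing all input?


Start: {q0}
  --0--> {}
  --1--> {}

{} (empty set, no valid transitions)


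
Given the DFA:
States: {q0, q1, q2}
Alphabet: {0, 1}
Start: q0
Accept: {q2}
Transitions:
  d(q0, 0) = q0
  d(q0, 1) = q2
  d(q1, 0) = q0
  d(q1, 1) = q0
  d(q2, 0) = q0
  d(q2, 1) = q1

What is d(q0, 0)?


Looking up transition d(q0, 0)

q0


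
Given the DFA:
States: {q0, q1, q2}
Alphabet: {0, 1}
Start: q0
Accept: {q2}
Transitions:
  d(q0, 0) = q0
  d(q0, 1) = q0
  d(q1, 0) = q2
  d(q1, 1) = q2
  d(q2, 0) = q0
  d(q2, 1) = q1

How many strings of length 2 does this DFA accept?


Enumerating all length-2 strings:
  "00" -> q0 [reject]
  "01" -> q0 [reject]
  "10" -> q0 [reject]
  "11" -> q0 [reject]

0 out of 4


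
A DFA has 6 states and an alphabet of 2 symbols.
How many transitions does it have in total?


Each state has exactly one transition per symbol.
6 * 2 = 12

12


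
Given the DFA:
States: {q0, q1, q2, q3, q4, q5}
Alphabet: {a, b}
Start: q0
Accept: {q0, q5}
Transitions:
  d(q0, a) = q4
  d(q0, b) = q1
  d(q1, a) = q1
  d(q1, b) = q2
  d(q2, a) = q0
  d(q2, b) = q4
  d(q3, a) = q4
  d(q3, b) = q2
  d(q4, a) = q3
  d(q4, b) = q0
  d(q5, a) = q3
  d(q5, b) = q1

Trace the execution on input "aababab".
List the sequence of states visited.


Input: aababab
d(q0, a) = q4
d(q4, a) = q3
d(q3, b) = q2
d(q2, a) = q0
d(q0, b) = q1
d(q1, a) = q1
d(q1, b) = q2


q0 -> q4 -> q3 -> q2 -> q0 -> q1 -> q1 -> q2


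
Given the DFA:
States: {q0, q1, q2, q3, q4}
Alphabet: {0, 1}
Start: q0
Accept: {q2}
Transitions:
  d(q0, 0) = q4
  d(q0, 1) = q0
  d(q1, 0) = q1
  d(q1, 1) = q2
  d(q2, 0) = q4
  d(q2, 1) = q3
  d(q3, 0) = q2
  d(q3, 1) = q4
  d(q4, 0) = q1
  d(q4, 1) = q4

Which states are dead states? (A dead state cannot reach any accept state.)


Forward reachability from each state:
  q0 -> reaches accept state q2 (live)
  q1 -> reaches accept state q2 (live)
  q2 -> reaches accept state q2 (live)
  q3 -> reaches accept state q2 (live)
  q4 -> reaches accept state q2 (live)

None (all states can reach an accept state)


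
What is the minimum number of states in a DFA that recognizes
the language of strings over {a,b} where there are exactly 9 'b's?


States: count = 0, 1, ..., 9 (that's 10 states), plus a dead state for count > 9.
Total: 10 + 1 = 11. Accept = count-9 state.

11


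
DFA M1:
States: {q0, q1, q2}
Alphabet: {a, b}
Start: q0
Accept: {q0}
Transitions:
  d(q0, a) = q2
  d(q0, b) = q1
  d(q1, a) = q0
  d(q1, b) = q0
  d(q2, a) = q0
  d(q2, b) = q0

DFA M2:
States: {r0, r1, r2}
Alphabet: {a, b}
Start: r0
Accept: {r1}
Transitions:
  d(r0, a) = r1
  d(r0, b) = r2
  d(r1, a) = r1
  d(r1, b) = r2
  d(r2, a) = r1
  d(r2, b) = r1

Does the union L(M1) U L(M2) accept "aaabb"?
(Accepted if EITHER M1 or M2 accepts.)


M1: final=q1 accepted=False
M2: final=r1 accepted=True

Yes, union accepts


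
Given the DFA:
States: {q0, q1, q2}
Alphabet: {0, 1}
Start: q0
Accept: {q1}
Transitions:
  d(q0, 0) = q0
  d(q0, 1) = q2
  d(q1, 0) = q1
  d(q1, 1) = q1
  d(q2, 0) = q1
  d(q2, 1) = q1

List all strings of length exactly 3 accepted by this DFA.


All strings of length 3: 8 total
Accepted: 6

"010", "011", "100", "101", "110", "111"


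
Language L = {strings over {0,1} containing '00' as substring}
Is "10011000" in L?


'00' occurs at index 1

Yes, "10011000" is in L


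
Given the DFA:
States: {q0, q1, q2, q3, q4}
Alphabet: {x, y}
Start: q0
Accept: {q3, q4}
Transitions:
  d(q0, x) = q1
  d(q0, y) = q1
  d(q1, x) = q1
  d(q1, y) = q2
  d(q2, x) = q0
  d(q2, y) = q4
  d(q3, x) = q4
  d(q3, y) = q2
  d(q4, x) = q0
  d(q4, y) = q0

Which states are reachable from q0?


BFS from q0:
  layer 0: {q0}
  layer 1: {q1}
  layer 2: {q2}
  layer 3: {q4}

{q0, q1, q2, q4}


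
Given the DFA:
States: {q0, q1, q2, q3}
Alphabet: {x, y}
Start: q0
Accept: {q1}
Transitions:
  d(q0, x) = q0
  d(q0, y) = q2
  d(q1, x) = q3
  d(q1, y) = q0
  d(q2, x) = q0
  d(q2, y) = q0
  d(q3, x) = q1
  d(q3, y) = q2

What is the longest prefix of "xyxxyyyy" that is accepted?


Run the DFA, marking each prefix where the state is accepting:
  "" -> q0 [reject]
  "x" -> q0 [reject]
  "xy" -> q2 [reject]
  "xyx" -> q0 [reject]
  "xyxx" -> q0 [reject]
  "xyxxy" -> q2 [reject]
  "xyxxyy" -> q0 [reject]
  "xyxxyyy" -> q2 [reject]
  "xyxxyyyy" -> q0 [reject]

No prefix is accepted


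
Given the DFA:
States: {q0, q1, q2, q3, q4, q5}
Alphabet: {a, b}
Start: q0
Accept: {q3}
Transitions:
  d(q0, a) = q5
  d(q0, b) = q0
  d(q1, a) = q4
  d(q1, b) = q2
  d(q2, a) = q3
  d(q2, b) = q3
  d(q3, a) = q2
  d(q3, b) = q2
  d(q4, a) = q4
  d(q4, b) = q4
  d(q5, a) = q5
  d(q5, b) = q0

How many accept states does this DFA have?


Accept states listed: {q3}
Counting: q3(1)

1


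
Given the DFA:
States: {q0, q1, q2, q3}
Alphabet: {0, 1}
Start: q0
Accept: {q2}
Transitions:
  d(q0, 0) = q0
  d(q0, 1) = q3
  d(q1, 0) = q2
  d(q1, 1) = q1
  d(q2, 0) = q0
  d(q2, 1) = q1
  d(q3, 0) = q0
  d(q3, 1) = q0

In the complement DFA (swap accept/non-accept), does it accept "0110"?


Trace: q0 -> q0 -> q3 -> q0 -> q0
Final: q0
Original accept: {q2}
Complement: q0 is not in original accept

Yes, complement accepts (original rejects)


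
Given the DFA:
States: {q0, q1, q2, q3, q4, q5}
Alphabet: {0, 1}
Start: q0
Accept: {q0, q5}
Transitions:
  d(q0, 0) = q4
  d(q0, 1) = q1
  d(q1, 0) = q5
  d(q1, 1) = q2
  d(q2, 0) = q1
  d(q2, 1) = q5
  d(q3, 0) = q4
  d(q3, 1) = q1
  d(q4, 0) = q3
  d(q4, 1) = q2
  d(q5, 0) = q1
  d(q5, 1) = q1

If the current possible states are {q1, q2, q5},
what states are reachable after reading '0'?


Apply transition on '0' from each current state:
  d(q1, 0) = q5
  d(q2, 0) = q1
  d(q5, 0) = q1

{q1, q5}


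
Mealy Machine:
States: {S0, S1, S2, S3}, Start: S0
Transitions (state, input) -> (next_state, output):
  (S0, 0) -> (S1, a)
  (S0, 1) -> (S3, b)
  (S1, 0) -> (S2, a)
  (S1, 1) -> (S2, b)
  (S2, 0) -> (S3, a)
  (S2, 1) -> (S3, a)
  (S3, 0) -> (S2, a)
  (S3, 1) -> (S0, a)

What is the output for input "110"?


Step-by-step:
  (S0, 1) -> (S3, b)
  (S3, 1) -> (S0, a)
  (S0, 0) -> (S1, a)

"baa"


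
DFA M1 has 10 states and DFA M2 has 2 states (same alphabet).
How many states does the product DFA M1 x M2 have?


Product construction pairs every M1 state with every M2 state.
10 * 2 = 20

20


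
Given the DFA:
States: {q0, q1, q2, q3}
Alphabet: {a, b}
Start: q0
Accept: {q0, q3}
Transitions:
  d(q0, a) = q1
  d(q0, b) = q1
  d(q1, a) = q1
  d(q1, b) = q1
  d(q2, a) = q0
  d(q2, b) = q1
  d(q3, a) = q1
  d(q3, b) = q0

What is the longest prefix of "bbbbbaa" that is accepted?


Run the DFA, marking each prefix where the state is accepting:
  "" -> q0 [accept]
  "b" -> q1 [reject]
  "bb" -> q1 [reject]
  "bbb" -> q1 [reject]
  "bbbb" -> q1 [reject]
  "bbbbb" -> q1 [reject]
  "bbbbba" -> q1 [reject]
  "bbbbbaa" -> q1 [reject]

""


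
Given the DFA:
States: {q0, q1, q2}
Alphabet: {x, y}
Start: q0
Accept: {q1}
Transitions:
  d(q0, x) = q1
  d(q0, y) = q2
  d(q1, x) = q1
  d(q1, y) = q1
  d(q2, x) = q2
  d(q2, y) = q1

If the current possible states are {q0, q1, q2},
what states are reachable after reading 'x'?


Apply transition on 'x' from each current state:
  d(q0, x) = q1
  d(q1, x) = q1
  d(q2, x) = q2

{q1, q2}


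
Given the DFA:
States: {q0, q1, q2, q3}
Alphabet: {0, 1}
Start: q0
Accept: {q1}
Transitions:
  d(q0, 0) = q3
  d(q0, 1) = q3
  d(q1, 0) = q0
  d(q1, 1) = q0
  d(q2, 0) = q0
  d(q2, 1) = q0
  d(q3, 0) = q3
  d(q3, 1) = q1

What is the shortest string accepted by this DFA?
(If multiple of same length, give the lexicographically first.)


BFS by string length (lex-first path to each state shown):
  len 0: q0<-""
  len 1: q3<-"0"
  len 2: q1<-"01", q3<-"00"
Found accept state at length 2.

"01"


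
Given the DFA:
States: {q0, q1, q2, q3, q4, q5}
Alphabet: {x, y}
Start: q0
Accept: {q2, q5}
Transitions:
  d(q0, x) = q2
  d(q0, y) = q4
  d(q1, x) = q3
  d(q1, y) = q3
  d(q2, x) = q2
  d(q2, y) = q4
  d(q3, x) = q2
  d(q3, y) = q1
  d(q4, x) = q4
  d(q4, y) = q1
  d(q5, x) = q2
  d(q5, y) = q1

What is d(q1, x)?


Looking up transition d(q1, x)

q3


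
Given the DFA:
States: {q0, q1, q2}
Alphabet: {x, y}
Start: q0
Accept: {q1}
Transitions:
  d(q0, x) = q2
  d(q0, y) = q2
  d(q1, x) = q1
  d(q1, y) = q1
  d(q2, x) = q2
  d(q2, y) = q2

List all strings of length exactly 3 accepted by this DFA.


All strings of length 3: 8 total
Accepted: 0

None
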